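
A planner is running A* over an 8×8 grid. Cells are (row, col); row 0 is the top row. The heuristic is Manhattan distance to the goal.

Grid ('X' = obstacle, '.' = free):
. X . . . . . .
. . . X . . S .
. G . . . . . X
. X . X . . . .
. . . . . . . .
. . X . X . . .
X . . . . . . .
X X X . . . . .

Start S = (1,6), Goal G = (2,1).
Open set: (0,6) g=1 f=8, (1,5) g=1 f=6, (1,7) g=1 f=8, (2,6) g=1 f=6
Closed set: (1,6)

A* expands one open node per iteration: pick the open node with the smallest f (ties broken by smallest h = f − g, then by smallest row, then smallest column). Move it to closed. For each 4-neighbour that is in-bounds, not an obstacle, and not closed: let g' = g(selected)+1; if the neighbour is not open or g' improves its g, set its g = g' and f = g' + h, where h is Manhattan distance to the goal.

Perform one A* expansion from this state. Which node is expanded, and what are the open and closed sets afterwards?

step 1: expand (1,5) (f=6, h=5) → closed; open now [(0,5) g=2 f=8, (0,6) g=1 f=8, (1,4) g=2 f=6, (1,7) g=1 f=8, (2,5) g=2 f=6, (2,6) g=1 f=6]

expanded=(1,5); open=[(0,5) g=2 f=8, (0,6) g=1 f=8, (1,4) g=2 f=6, (1,7) g=1 f=8, (2,5) g=2 f=6, (2,6) g=1 f=6]; closed=[(1,5), (1,6)]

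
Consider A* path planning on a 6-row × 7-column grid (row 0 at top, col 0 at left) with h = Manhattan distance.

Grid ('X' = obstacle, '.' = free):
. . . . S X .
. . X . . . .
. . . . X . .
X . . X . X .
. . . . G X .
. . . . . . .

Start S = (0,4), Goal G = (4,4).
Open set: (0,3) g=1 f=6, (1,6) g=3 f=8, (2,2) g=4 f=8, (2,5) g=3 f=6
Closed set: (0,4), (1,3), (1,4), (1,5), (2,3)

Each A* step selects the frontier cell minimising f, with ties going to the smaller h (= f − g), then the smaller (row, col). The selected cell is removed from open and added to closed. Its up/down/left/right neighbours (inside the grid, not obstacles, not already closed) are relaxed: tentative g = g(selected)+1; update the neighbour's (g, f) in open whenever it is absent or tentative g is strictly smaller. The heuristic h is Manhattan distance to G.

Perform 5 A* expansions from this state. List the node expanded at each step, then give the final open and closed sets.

step 1: expand (2,5) (f=6, h=3) → closed; open now [(0,3) g=1 f=6, (1,6) g=3 f=8, (2,2) g=4 f=8, (2,6) g=4 f=8]
step 2: expand (0,3) (f=6, h=5) → closed; open now [(0,2) g=2 f=8, (1,6) g=3 f=8, (2,2) g=4 f=8, (2,6) g=4 f=8]
step 3: expand (2,2) (f=8, h=4) → closed; open now [(0,2) g=2 f=8, (1,6) g=3 f=8, (2,1) g=5 f=10, (2,6) g=4 f=8, (3,2) g=5 f=8]
step 4: expand (3,2) (f=8, h=3) → closed; open now [(0,2) g=2 f=8, (1,6) g=3 f=8, (2,1) g=5 f=10, (2,6) g=4 f=8, (3,1) g=6 f=10, (4,2) g=6 f=8]
step 5: expand (4,2) (f=8, h=2) → closed; open now [(0,2) g=2 f=8, (1,6) g=3 f=8, (2,1) g=5 f=10, (2,6) g=4 f=8, (3,1) g=6 f=10, (4,1) g=7 f=10, (4,3) g=7 f=8, (5,2) g=7 f=10]

order=[(2,5) → (0,3) → (2,2) → (3,2) → (4,2)]; open=[(0,2) g=2 f=8, (1,6) g=3 f=8, (2,1) g=5 f=10, (2,6) g=4 f=8, (3,1) g=6 f=10, (4,1) g=7 f=10, (4,3) g=7 f=8, (5,2) g=7 f=10]; closed=[(0,3), (0,4), (1,3), (1,4), (1,5), (2,2), (2,3), (2,5), (3,2), (4,2)]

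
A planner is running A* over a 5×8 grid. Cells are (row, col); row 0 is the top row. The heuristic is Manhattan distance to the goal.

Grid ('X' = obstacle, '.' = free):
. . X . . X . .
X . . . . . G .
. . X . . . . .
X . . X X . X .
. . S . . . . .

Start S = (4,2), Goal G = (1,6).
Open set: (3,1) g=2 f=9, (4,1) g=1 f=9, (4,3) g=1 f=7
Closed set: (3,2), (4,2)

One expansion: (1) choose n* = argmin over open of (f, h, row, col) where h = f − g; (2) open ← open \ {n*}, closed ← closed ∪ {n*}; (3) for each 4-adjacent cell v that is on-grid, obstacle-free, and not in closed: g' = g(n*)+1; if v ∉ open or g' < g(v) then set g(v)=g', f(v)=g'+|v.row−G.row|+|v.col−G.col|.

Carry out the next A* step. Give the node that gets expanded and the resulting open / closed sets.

expanded=(4,3); open=[(3,1) g=2 f=9, (4,1) g=1 f=9, (4,4) g=2 f=7]; closed=[(3,2), (4,2), (4,3)]

step 1: expand (4,3) (f=7, h=6) → closed; open now [(3,1) g=2 f=9, (4,1) g=1 f=9, (4,4) g=2 f=7]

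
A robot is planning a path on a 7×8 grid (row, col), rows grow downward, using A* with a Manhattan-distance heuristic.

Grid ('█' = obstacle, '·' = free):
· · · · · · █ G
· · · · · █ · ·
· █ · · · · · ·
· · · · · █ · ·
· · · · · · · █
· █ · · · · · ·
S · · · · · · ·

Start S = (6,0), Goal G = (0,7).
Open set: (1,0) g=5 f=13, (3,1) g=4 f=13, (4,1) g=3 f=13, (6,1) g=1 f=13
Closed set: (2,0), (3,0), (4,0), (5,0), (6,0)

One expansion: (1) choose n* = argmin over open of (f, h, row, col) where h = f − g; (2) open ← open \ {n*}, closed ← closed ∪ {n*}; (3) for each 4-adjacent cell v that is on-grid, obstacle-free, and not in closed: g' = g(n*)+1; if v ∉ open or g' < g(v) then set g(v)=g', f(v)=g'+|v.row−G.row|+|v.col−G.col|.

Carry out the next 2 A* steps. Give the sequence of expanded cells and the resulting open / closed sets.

order=[(1,0) → (0,0)]; open=[(0,1) g=7 f=13, (1,1) g=6 f=13, (3,1) g=4 f=13, (4,1) g=3 f=13, (6,1) g=1 f=13]; closed=[(0,0), (1,0), (2,0), (3,0), (4,0), (5,0), (6,0)]

step 1: expand (1,0) (f=13, h=8) → closed; open now [(0,0) g=6 f=13, (1,1) g=6 f=13, (3,1) g=4 f=13, (4,1) g=3 f=13, (6,1) g=1 f=13]
step 2: expand (0,0) (f=13, h=7) → closed; open now [(0,1) g=7 f=13, (1,1) g=6 f=13, (3,1) g=4 f=13, (4,1) g=3 f=13, (6,1) g=1 f=13]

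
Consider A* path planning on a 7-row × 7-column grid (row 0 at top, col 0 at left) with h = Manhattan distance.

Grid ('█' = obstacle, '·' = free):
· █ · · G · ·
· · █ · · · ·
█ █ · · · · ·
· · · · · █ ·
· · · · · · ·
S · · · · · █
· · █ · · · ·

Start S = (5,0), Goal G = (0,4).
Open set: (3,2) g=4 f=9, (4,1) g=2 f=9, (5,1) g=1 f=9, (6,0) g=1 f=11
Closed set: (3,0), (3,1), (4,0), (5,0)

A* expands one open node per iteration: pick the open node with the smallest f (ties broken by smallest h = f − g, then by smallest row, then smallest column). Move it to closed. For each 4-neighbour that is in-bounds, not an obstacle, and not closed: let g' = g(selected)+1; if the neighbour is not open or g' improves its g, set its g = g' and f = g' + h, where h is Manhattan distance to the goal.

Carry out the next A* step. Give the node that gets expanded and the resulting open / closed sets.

expanded=(3,2); open=[(2,2) g=5 f=9, (3,3) g=5 f=9, (4,1) g=2 f=9, (4,2) g=5 f=11, (5,1) g=1 f=9, (6,0) g=1 f=11]; closed=[(3,0), (3,1), (3,2), (4,0), (5,0)]

step 1: expand (3,2) (f=9, h=5) → closed; open now [(2,2) g=5 f=9, (3,3) g=5 f=9, (4,1) g=2 f=9, (4,2) g=5 f=11, (5,1) g=1 f=9, (6,0) g=1 f=11]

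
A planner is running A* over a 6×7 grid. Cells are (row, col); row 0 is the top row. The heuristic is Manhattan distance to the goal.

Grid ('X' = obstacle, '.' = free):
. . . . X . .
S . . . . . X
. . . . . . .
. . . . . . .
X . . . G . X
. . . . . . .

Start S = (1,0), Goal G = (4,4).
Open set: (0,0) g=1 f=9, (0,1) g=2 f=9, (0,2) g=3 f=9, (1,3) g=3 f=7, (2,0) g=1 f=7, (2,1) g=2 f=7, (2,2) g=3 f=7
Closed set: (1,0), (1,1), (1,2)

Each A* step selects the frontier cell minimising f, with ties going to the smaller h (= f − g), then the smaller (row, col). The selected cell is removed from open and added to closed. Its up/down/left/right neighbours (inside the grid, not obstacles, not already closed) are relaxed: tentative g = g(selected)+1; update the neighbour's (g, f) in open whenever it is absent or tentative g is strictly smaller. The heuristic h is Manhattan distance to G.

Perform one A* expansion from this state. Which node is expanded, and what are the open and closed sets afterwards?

expanded=(1,3); open=[(0,0) g=1 f=9, (0,1) g=2 f=9, (0,2) g=3 f=9, (0,3) g=4 f=9, (1,4) g=4 f=7, (2,0) g=1 f=7, (2,1) g=2 f=7, (2,2) g=3 f=7, (2,3) g=4 f=7]; closed=[(1,0), (1,1), (1,2), (1,3)]

step 1: expand (1,3) (f=7, h=4) → closed; open now [(0,0) g=1 f=9, (0,1) g=2 f=9, (0,2) g=3 f=9, (0,3) g=4 f=9, (1,4) g=4 f=7, (2,0) g=1 f=7, (2,1) g=2 f=7, (2,2) g=3 f=7, (2,3) g=4 f=7]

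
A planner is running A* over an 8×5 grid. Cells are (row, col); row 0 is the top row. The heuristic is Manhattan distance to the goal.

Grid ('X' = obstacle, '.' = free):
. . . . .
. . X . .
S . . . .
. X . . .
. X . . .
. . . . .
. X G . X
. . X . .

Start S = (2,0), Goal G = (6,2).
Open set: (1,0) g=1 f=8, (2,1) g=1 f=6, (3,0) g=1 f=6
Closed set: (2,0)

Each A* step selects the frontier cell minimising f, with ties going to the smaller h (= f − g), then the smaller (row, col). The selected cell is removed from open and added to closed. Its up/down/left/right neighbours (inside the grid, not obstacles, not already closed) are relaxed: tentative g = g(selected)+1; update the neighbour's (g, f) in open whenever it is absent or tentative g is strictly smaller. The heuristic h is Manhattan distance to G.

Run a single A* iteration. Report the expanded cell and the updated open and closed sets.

expanded=(2,1); open=[(1,0) g=1 f=8, (1,1) g=2 f=8, (2,2) g=2 f=6, (3,0) g=1 f=6]; closed=[(2,0), (2,1)]

step 1: expand (2,1) (f=6, h=5) → closed; open now [(1,0) g=1 f=8, (1,1) g=2 f=8, (2,2) g=2 f=6, (3,0) g=1 f=6]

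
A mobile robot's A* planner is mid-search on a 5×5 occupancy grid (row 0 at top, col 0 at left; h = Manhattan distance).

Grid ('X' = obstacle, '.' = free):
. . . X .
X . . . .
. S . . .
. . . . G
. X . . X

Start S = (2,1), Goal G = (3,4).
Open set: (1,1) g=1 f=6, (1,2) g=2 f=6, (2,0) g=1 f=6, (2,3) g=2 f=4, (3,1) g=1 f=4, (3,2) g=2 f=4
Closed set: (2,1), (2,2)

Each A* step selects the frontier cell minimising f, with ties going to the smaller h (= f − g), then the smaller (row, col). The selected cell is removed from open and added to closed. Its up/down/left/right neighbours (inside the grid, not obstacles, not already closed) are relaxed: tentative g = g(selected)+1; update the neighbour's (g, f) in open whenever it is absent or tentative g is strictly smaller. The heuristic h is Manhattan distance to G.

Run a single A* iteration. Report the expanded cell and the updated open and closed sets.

expanded=(2,3); open=[(1,1) g=1 f=6, (1,2) g=2 f=6, (1,3) g=3 f=6, (2,0) g=1 f=6, (2,4) g=3 f=4, (3,1) g=1 f=4, (3,2) g=2 f=4, (3,3) g=3 f=4]; closed=[(2,1), (2,2), (2,3)]

step 1: expand (2,3) (f=4, h=2) → closed; open now [(1,1) g=1 f=6, (1,2) g=2 f=6, (1,3) g=3 f=6, (2,0) g=1 f=6, (2,4) g=3 f=4, (3,1) g=1 f=4, (3,2) g=2 f=4, (3,3) g=3 f=4]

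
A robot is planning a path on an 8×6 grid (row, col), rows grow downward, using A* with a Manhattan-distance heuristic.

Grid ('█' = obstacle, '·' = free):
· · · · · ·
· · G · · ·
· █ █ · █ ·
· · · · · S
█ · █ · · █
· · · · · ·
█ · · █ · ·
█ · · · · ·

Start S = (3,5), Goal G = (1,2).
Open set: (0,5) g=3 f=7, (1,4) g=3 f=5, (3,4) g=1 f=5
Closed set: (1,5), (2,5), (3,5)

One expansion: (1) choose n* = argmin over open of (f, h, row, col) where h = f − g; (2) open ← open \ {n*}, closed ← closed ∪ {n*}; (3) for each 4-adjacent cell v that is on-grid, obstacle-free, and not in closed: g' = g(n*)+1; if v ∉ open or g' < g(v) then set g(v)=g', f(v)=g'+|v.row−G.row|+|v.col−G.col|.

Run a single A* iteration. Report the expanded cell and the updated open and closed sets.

step 1: expand (1,4) (f=5, h=2) → closed; open now [(0,4) g=4 f=7, (0,5) g=3 f=7, (1,3) g=4 f=5, (3,4) g=1 f=5]

expanded=(1,4); open=[(0,4) g=4 f=7, (0,5) g=3 f=7, (1,3) g=4 f=5, (3,4) g=1 f=5]; closed=[(1,4), (1,5), (2,5), (3,5)]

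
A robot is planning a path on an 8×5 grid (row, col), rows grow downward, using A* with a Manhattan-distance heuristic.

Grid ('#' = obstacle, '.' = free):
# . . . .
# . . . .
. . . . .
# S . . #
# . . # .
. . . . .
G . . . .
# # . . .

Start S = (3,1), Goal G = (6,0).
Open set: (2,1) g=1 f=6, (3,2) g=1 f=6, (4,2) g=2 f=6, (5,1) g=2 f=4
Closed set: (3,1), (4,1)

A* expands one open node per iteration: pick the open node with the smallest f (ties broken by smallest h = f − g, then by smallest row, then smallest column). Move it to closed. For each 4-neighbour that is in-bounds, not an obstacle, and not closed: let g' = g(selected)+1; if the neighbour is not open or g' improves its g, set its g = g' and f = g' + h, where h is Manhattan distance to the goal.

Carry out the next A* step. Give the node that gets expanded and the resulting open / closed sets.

expanded=(5,1); open=[(2,1) g=1 f=6, (3,2) g=1 f=6, (4,2) g=2 f=6, (5,0) g=3 f=4, (5,2) g=3 f=6, (6,1) g=3 f=4]; closed=[(3,1), (4,1), (5,1)]

step 1: expand (5,1) (f=4, h=2) → closed; open now [(2,1) g=1 f=6, (3,2) g=1 f=6, (4,2) g=2 f=6, (5,0) g=3 f=4, (5,2) g=3 f=6, (6,1) g=3 f=4]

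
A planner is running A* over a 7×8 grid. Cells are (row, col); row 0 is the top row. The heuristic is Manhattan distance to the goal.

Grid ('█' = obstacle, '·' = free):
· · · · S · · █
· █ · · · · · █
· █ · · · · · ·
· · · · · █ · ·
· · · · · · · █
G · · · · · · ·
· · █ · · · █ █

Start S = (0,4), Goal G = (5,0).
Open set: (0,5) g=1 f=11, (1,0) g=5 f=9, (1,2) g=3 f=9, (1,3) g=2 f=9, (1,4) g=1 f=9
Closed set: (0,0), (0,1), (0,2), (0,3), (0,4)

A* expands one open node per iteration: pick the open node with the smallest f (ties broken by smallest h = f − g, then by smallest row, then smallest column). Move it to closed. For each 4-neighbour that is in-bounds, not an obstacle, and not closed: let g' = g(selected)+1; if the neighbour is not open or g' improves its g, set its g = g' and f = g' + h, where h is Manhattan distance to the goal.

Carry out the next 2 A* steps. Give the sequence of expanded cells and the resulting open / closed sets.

order=[(1,0) → (2,0)]; open=[(0,5) g=1 f=11, (1,2) g=3 f=9, (1,3) g=2 f=9, (1,4) g=1 f=9, (3,0) g=7 f=9]; closed=[(0,0), (0,1), (0,2), (0,3), (0,4), (1,0), (2,0)]

step 1: expand (1,0) (f=9, h=4) → closed; open now [(0,5) g=1 f=11, (1,2) g=3 f=9, (1,3) g=2 f=9, (1,4) g=1 f=9, (2,0) g=6 f=9]
step 2: expand (2,0) (f=9, h=3) → closed; open now [(0,5) g=1 f=11, (1,2) g=3 f=9, (1,3) g=2 f=9, (1,4) g=1 f=9, (3,0) g=7 f=9]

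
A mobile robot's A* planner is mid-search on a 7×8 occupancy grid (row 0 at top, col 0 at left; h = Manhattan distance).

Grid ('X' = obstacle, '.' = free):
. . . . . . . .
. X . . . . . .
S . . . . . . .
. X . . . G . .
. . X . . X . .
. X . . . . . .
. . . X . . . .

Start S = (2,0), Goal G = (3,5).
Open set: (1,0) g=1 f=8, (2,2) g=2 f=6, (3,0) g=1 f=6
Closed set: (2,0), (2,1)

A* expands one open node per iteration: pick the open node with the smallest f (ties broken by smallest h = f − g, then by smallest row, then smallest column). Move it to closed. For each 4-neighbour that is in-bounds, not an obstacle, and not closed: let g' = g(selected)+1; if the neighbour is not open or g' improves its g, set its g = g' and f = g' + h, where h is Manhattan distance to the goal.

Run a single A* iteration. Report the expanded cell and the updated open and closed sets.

expanded=(2,2); open=[(1,0) g=1 f=8, (1,2) g=3 f=8, (2,3) g=3 f=6, (3,0) g=1 f=6, (3,2) g=3 f=6]; closed=[(2,0), (2,1), (2,2)]

step 1: expand (2,2) (f=6, h=4) → closed; open now [(1,0) g=1 f=8, (1,2) g=3 f=8, (2,3) g=3 f=6, (3,0) g=1 f=6, (3,2) g=3 f=6]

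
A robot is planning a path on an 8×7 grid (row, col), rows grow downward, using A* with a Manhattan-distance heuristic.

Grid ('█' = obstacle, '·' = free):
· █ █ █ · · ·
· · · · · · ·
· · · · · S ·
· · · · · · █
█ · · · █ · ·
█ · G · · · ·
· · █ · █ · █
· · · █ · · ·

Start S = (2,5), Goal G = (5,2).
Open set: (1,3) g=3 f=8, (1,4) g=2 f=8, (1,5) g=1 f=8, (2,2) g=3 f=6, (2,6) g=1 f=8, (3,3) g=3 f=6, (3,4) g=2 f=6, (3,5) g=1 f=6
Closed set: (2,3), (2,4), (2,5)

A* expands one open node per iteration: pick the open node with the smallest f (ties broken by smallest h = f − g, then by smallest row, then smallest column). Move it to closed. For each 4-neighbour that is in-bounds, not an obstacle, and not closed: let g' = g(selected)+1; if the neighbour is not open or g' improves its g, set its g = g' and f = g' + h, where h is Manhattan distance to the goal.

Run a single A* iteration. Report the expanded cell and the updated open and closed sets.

step 1: expand (2,2) (f=6, h=3) → closed; open now [(1,2) g=4 f=8, (1,3) g=3 f=8, (1,4) g=2 f=8, (1,5) g=1 f=8, (2,1) g=4 f=8, (2,6) g=1 f=8, (3,2) g=4 f=6, (3,3) g=3 f=6, (3,4) g=2 f=6, (3,5) g=1 f=6]

expanded=(2,2); open=[(1,2) g=4 f=8, (1,3) g=3 f=8, (1,4) g=2 f=8, (1,5) g=1 f=8, (2,1) g=4 f=8, (2,6) g=1 f=8, (3,2) g=4 f=6, (3,3) g=3 f=6, (3,4) g=2 f=6, (3,5) g=1 f=6]; closed=[(2,2), (2,3), (2,4), (2,5)]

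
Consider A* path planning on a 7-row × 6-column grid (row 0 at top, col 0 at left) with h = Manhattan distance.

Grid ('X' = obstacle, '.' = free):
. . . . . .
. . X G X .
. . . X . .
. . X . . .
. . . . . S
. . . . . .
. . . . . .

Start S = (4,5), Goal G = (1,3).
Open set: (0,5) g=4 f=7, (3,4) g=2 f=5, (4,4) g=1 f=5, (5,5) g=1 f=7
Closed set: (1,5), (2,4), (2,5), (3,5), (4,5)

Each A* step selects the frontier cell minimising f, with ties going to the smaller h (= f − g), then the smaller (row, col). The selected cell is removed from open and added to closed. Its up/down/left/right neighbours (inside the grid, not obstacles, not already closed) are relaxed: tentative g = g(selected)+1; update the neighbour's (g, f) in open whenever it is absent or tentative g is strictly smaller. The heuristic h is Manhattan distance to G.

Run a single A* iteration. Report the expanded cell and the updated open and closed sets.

expanded=(3,4); open=[(0,5) g=4 f=7, (3,3) g=3 f=5, (4,4) g=1 f=5, (5,5) g=1 f=7]; closed=[(1,5), (2,4), (2,5), (3,4), (3,5), (4,5)]

step 1: expand (3,4) (f=5, h=3) → closed; open now [(0,5) g=4 f=7, (3,3) g=3 f=5, (4,4) g=1 f=5, (5,5) g=1 f=7]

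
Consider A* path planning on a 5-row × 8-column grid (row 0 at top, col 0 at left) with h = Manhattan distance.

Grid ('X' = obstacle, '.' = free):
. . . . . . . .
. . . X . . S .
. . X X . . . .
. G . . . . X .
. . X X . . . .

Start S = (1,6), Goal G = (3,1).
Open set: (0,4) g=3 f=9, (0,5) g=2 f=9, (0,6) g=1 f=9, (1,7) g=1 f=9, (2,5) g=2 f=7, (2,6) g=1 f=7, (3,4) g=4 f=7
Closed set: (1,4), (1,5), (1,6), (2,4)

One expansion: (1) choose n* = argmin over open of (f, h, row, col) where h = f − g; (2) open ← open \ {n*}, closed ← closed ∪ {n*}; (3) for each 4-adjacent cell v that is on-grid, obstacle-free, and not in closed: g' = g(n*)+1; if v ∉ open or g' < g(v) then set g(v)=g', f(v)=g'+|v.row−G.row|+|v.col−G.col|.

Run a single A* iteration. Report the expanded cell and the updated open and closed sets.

expanded=(3,4); open=[(0,4) g=3 f=9, (0,5) g=2 f=9, (0,6) g=1 f=9, (1,7) g=1 f=9, (2,5) g=2 f=7, (2,6) g=1 f=7, (3,3) g=5 f=7, (3,5) g=5 f=9, (4,4) g=5 f=9]; closed=[(1,4), (1,5), (1,6), (2,4), (3,4)]

step 1: expand (3,4) (f=7, h=3) → closed; open now [(0,4) g=3 f=9, (0,5) g=2 f=9, (0,6) g=1 f=9, (1,7) g=1 f=9, (2,5) g=2 f=7, (2,6) g=1 f=7, (3,3) g=5 f=7, (3,5) g=5 f=9, (4,4) g=5 f=9]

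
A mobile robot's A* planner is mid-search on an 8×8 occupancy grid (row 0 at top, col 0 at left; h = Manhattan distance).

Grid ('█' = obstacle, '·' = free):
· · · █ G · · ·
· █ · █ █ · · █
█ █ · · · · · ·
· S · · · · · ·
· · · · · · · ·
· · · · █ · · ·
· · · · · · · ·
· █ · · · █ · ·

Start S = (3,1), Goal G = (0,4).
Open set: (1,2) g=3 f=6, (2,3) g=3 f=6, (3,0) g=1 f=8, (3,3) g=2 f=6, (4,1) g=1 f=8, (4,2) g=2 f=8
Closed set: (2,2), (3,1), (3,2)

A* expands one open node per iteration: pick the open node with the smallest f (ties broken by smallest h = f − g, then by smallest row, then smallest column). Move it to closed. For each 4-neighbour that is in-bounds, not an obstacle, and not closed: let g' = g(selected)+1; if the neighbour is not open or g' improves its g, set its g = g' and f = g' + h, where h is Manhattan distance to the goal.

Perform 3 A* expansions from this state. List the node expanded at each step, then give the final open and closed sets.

order=[(1,2) → (0,2) → (2,3)]; open=[(0,1) g=5 f=8, (2,4) g=4 f=6, (3,0) g=1 f=8, (3,3) g=2 f=6, (4,1) g=1 f=8, (4,2) g=2 f=8]; closed=[(0,2), (1,2), (2,2), (2,3), (3,1), (3,2)]

step 1: expand (1,2) (f=6, h=3) → closed; open now [(0,2) g=4 f=6, (2,3) g=3 f=6, (3,0) g=1 f=8, (3,3) g=2 f=6, (4,1) g=1 f=8, (4,2) g=2 f=8]
step 2: expand (0,2) (f=6, h=2) → closed; open now [(0,1) g=5 f=8, (2,3) g=3 f=6, (3,0) g=1 f=8, (3,3) g=2 f=6, (4,1) g=1 f=8, (4,2) g=2 f=8]
step 3: expand (2,3) (f=6, h=3) → closed; open now [(0,1) g=5 f=8, (2,4) g=4 f=6, (3,0) g=1 f=8, (3,3) g=2 f=6, (4,1) g=1 f=8, (4,2) g=2 f=8]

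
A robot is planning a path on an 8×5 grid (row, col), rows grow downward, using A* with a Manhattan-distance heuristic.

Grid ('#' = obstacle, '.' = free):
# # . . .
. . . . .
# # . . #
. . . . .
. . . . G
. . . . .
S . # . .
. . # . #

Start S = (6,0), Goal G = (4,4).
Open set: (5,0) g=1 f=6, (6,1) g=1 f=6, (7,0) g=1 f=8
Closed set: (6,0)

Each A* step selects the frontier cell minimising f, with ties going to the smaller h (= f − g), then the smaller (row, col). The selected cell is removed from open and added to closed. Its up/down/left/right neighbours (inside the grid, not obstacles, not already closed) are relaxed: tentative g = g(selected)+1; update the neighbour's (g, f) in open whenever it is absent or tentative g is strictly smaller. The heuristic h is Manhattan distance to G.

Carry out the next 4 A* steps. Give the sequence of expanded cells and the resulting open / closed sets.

order=[(5,0) → (4,0) → (4,1) → (4,2)]; open=[(3,0) g=3 f=8, (3,1) g=4 f=8, (3,2) g=5 f=8, (4,3) g=5 f=6, (5,1) g=2 f=6, (5,2) g=5 f=8, (6,1) g=1 f=6, (7,0) g=1 f=8]; closed=[(4,0), (4,1), (4,2), (5,0), (6,0)]

step 1: expand (5,0) (f=6, h=5) → closed; open now [(4,0) g=2 f=6, (5,1) g=2 f=6, (6,1) g=1 f=6, (7,0) g=1 f=8]
step 2: expand (4,0) (f=6, h=4) → closed; open now [(3,0) g=3 f=8, (4,1) g=3 f=6, (5,1) g=2 f=6, (6,1) g=1 f=6, (7,0) g=1 f=8]
step 3: expand (4,1) (f=6, h=3) → closed; open now [(3,0) g=3 f=8, (3,1) g=4 f=8, (4,2) g=4 f=6, (5,1) g=2 f=6, (6,1) g=1 f=6, (7,0) g=1 f=8]
step 4: expand (4,2) (f=6, h=2) → closed; open now [(3,0) g=3 f=8, (3,1) g=4 f=8, (3,2) g=5 f=8, (4,3) g=5 f=6, (5,1) g=2 f=6, (5,2) g=5 f=8, (6,1) g=1 f=6, (7,0) g=1 f=8]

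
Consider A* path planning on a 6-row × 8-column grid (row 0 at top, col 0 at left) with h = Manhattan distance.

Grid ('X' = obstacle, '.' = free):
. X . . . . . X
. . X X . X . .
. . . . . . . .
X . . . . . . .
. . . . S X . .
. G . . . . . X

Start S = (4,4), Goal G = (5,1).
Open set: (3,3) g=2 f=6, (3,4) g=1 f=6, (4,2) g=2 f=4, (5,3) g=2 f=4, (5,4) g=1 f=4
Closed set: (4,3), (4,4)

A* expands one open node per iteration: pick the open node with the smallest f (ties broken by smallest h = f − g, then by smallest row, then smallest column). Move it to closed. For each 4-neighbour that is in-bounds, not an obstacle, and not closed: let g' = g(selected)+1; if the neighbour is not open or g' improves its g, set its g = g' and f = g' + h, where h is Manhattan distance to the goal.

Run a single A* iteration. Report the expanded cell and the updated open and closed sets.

expanded=(4,2); open=[(3,2) g=3 f=6, (3,3) g=2 f=6, (3,4) g=1 f=6, (4,1) g=3 f=4, (5,2) g=3 f=4, (5,3) g=2 f=4, (5,4) g=1 f=4]; closed=[(4,2), (4,3), (4,4)]

step 1: expand (4,2) (f=4, h=2) → closed; open now [(3,2) g=3 f=6, (3,3) g=2 f=6, (3,4) g=1 f=6, (4,1) g=3 f=4, (5,2) g=3 f=4, (5,3) g=2 f=4, (5,4) g=1 f=4]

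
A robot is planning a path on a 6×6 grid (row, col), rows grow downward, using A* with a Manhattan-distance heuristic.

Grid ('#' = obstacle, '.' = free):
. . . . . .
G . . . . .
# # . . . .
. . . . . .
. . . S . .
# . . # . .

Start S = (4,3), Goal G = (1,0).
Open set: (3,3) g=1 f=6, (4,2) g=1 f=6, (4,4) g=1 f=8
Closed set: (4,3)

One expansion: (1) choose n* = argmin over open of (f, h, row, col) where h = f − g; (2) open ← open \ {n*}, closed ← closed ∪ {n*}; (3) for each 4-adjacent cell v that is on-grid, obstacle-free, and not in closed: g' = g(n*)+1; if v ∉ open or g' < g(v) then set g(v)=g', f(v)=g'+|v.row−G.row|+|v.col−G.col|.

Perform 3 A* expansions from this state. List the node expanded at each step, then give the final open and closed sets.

step 1: expand (3,3) (f=6, h=5) → closed; open now [(2,3) g=2 f=6, (3,2) g=2 f=6, (3,4) g=2 f=8, (4,2) g=1 f=6, (4,4) g=1 f=8]
step 2: expand (2,3) (f=6, h=4) → closed; open now [(1,3) g=3 f=6, (2,2) g=3 f=6, (2,4) g=3 f=8, (3,2) g=2 f=6, (3,4) g=2 f=8, (4,2) g=1 f=6, (4,4) g=1 f=8]
step 3: expand (1,3) (f=6, h=3) → closed; open now [(0,3) g=4 f=8, (1,2) g=4 f=6, (1,4) g=4 f=8, (2,2) g=3 f=6, (2,4) g=3 f=8, (3,2) g=2 f=6, (3,4) g=2 f=8, (4,2) g=1 f=6, (4,4) g=1 f=8]

order=[(3,3) → (2,3) → (1,3)]; open=[(0,3) g=4 f=8, (1,2) g=4 f=6, (1,4) g=4 f=8, (2,2) g=3 f=6, (2,4) g=3 f=8, (3,2) g=2 f=6, (3,4) g=2 f=8, (4,2) g=1 f=6, (4,4) g=1 f=8]; closed=[(1,3), (2,3), (3,3), (4,3)]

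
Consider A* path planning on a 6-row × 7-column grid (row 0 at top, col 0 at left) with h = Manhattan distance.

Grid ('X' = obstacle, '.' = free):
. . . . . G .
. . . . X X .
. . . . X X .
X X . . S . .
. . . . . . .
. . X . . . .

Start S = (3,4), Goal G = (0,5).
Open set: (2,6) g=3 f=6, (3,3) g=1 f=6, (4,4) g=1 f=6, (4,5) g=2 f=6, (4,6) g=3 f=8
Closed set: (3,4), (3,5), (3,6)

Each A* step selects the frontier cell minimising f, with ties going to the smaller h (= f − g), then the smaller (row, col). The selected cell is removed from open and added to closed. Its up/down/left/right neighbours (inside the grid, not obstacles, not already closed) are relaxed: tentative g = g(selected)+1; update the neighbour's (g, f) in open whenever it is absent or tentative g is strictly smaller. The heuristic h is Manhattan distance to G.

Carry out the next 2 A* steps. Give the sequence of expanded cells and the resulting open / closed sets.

order=[(2,6) → (1,6)]; open=[(0,6) g=5 f=6, (3,3) g=1 f=6, (4,4) g=1 f=6, (4,5) g=2 f=6, (4,6) g=3 f=8]; closed=[(1,6), (2,6), (3,4), (3,5), (3,6)]

step 1: expand (2,6) (f=6, h=3) → closed; open now [(1,6) g=4 f=6, (3,3) g=1 f=6, (4,4) g=1 f=6, (4,5) g=2 f=6, (4,6) g=3 f=8]
step 2: expand (1,6) (f=6, h=2) → closed; open now [(0,6) g=5 f=6, (3,3) g=1 f=6, (4,4) g=1 f=6, (4,5) g=2 f=6, (4,6) g=3 f=8]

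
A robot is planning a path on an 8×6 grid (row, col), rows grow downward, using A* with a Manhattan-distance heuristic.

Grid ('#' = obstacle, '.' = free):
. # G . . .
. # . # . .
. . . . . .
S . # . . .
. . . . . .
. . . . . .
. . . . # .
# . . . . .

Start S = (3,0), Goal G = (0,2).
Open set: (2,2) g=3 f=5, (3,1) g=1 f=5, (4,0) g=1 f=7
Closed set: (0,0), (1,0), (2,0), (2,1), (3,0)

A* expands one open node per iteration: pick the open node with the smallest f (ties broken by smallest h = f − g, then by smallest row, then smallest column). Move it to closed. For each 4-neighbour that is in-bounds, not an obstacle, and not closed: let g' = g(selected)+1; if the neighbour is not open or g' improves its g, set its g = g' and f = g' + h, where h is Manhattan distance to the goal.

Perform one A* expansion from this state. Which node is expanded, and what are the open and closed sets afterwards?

expanded=(2,2); open=[(1,2) g=4 f=5, (2,3) g=4 f=7, (3,1) g=1 f=5, (4,0) g=1 f=7]; closed=[(0,0), (1,0), (2,0), (2,1), (2,2), (3,0)]

step 1: expand (2,2) (f=5, h=2) → closed; open now [(1,2) g=4 f=5, (2,3) g=4 f=7, (3,1) g=1 f=5, (4,0) g=1 f=7]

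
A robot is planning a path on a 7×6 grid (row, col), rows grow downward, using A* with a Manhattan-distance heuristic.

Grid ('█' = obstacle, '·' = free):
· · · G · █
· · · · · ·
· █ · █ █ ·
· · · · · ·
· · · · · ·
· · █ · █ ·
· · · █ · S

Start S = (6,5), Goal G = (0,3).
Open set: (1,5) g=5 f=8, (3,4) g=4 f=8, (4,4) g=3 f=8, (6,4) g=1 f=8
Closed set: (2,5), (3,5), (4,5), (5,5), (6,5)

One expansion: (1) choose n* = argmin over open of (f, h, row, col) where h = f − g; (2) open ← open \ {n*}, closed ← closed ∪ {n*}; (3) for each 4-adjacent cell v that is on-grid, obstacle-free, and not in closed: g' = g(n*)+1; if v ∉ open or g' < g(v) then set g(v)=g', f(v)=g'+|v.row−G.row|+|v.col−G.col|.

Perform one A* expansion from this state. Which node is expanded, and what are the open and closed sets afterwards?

step 1: expand (1,5) (f=8, h=3) → closed; open now [(1,4) g=6 f=8, (3,4) g=4 f=8, (4,4) g=3 f=8, (6,4) g=1 f=8]

expanded=(1,5); open=[(1,4) g=6 f=8, (3,4) g=4 f=8, (4,4) g=3 f=8, (6,4) g=1 f=8]; closed=[(1,5), (2,5), (3,5), (4,5), (5,5), (6,5)]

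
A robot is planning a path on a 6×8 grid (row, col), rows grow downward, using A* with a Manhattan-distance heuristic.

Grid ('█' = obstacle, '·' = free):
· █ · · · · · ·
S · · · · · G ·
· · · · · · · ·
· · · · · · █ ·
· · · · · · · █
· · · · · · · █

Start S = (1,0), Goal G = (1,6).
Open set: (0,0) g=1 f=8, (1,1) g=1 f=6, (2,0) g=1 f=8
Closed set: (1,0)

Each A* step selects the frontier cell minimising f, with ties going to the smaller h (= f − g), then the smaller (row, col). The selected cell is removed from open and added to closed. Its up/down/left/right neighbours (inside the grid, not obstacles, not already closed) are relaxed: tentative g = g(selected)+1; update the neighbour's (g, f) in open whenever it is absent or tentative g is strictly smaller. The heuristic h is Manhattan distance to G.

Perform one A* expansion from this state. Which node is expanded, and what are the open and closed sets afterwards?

expanded=(1,1); open=[(0,0) g=1 f=8, (1,2) g=2 f=6, (2,0) g=1 f=8, (2,1) g=2 f=8]; closed=[(1,0), (1,1)]

step 1: expand (1,1) (f=6, h=5) → closed; open now [(0,0) g=1 f=8, (1,2) g=2 f=6, (2,0) g=1 f=8, (2,1) g=2 f=8]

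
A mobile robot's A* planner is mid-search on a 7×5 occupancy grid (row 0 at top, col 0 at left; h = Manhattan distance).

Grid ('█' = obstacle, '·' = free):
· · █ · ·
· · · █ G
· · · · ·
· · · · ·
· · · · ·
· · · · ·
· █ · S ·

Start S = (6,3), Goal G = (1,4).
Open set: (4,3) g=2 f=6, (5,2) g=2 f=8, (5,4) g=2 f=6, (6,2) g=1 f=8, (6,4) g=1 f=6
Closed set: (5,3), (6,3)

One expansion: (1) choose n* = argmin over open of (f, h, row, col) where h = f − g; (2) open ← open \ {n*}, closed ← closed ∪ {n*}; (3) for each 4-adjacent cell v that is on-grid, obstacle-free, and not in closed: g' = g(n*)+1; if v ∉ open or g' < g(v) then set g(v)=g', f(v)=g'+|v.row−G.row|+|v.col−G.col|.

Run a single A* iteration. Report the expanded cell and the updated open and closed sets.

step 1: expand (4,3) (f=6, h=4) → closed; open now [(3,3) g=3 f=6, (4,2) g=3 f=8, (4,4) g=3 f=6, (5,2) g=2 f=8, (5,4) g=2 f=6, (6,2) g=1 f=8, (6,4) g=1 f=6]

expanded=(4,3); open=[(3,3) g=3 f=6, (4,2) g=3 f=8, (4,4) g=3 f=6, (5,2) g=2 f=8, (5,4) g=2 f=6, (6,2) g=1 f=8, (6,4) g=1 f=6]; closed=[(4,3), (5,3), (6,3)]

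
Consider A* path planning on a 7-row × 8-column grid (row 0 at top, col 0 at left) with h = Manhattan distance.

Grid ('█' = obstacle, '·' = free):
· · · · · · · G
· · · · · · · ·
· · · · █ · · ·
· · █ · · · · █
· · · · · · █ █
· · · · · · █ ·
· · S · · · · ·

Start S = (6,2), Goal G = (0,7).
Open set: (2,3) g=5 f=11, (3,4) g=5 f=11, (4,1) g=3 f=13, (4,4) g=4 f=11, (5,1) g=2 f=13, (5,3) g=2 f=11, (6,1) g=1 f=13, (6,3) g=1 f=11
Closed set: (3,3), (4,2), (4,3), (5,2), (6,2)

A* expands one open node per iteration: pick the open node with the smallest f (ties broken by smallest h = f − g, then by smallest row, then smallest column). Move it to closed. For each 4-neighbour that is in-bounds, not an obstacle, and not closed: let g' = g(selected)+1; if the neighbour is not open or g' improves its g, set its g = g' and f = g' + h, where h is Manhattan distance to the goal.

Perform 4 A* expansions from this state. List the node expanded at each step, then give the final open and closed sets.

order=[(2,3) → (1,3) → (0,3) → (0,4)]; open=[(0,2) g=8 f=13, (0,5) g=9 f=11, (1,2) g=7 f=13, (1,4) g=7 f=11, (2,2) g=6 f=13, (3,4) g=5 f=11, (4,1) g=3 f=13, (4,4) g=4 f=11, (5,1) g=2 f=13, (5,3) g=2 f=11, (6,1) g=1 f=13, (6,3) g=1 f=11]; closed=[(0,3), (0,4), (1,3), (2,3), (3,3), (4,2), (4,3), (5,2), (6,2)]

step 1: expand (2,3) (f=11, h=6) → closed; open now [(1,3) g=6 f=11, (2,2) g=6 f=13, (3,4) g=5 f=11, (4,1) g=3 f=13, (4,4) g=4 f=11, (5,1) g=2 f=13, (5,3) g=2 f=11, (6,1) g=1 f=13, (6,3) g=1 f=11]
step 2: expand (1,3) (f=11, h=5) → closed; open now [(0,3) g=7 f=11, (1,2) g=7 f=13, (1,4) g=7 f=11, (2,2) g=6 f=13, (3,4) g=5 f=11, (4,1) g=3 f=13, (4,4) g=4 f=11, (5,1) g=2 f=13, (5,3) g=2 f=11, (6,1) g=1 f=13, (6,3) g=1 f=11]
step 3: expand (0,3) (f=11, h=4) → closed; open now [(0,2) g=8 f=13, (0,4) g=8 f=11, (1,2) g=7 f=13, (1,4) g=7 f=11, (2,2) g=6 f=13, (3,4) g=5 f=11, (4,1) g=3 f=13, (4,4) g=4 f=11, (5,1) g=2 f=13, (5,3) g=2 f=11, (6,1) g=1 f=13, (6,3) g=1 f=11]
step 4: expand (0,4) (f=11, h=3) → closed; open now [(0,2) g=8 f=13, (0,5) g=9 f=11, (1,2) g=7 f=13, (1,4) g=7 f=11, (2,2) g=6 f=13, (3,4) g=5 f=11, (4,1) g=3 f=13, (4,4) g=4 f=11, (5,1) g=2 f=13, (5,3) g=2 f=11, (6,1) g=1 f=13, (6,3) g=1 f=11]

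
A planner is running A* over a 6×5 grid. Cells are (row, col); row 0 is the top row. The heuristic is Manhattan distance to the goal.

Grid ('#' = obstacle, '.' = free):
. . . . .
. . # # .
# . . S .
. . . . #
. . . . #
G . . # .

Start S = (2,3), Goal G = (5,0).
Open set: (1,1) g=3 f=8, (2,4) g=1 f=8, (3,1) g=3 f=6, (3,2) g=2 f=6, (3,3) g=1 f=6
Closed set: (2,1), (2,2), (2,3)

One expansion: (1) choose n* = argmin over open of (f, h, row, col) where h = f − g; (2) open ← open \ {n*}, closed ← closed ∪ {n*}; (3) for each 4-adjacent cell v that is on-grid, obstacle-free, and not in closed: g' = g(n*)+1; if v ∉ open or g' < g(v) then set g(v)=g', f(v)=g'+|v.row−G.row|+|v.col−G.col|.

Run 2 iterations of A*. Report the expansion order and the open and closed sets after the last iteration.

step 1: expand (3,1) (f=6, h=3) → closed; open now [(1,1) g=3 f=8, (2,4) g=1 f=8, (3,0) g=4 f=6, (3,2) g=2 f=6, (3,3) g=1 f=6, (4,1) g=4 f=6]
step 2: expand (3,0) (f=6, h=2) → closed; open now [(1,1) g=3 f=8, (2,4) g=1 f=8, (3,2) g=2 f=6, (3,3) g=1 f=6, (4,0) g=5 f=6, (4,1) g=4 f=6]

order=[(3,1) → (3,0)]; open=[(1,1) g=3 f=8, (2,4) g=1 f=8, (3,2) g=2 f=6, (3,3) g=1 f=6, (4,0) g=5 f=6, (4,1) g=4 f=6]; closed=[(2,1), (2,2), (2,3), (3,0), (3,1)]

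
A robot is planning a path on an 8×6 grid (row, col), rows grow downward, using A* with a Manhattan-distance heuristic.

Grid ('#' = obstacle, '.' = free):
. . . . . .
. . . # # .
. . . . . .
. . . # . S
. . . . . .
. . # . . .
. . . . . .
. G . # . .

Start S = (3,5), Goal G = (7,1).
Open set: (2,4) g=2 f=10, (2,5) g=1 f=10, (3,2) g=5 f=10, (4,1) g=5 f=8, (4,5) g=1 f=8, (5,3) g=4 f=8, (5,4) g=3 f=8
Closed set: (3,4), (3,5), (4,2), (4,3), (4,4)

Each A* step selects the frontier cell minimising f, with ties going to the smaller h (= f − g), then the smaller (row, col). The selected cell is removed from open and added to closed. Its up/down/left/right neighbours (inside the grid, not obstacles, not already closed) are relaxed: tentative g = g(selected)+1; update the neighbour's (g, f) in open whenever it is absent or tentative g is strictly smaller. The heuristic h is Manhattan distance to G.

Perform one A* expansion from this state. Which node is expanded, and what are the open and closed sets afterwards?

step 1: expand (4,1) (f=8, h=3) → closed; open now [(2,4) g=2 f=10, (2,5) g=1 f=10, (3,1) g=6 f=10, (3,2) g=5 f=10, (4,0) g=6 f=10, (4,5) g=1 f=8, (5,1) g=6 f=8, (5,3) g=4 f=8, (5,4) g=3 f=8]

expanded=(4,1); open=[(2,4) g=2 f=10, (2,5) g=1 f=10, (3,1) g=6 f=10, (3,2) g=5 f=10, (4,0) g=6 f=10, (4,5) g=1 f=8, (5,1) g=6 f=8, (5,3) g=4 f=8, (5,4) g=3 f=8]; closed=[(3,4), (3,5), (4,1), (4,2), (4,3), (4,4)]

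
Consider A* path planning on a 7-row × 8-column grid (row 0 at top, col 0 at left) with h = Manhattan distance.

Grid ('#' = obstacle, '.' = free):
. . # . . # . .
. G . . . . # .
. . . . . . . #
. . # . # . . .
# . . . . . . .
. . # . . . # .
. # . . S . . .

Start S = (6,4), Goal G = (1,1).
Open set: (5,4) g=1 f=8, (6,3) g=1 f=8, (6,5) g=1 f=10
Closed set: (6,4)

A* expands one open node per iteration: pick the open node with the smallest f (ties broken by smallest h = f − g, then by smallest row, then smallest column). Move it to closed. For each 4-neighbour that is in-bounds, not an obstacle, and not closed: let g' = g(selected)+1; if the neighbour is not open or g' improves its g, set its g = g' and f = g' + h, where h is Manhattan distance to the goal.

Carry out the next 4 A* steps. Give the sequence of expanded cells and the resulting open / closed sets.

step 1: expand (5,4) (f=8, h=7) → closed; open now [(4,4) g=2 f=8, (5,3) g=2 f=8, (5,5) g=2 f=10, (6,3) g=1 f=8, (6,5) g=1 f=10]
step 2: expand (4,4) (f=8, h=6) → closed; open now [(4,3) g=3 f=8, (4,5) g=3 f=10, (5,3) g=2 f=8, (5,5) g=2 f=10, (6,3) g=1 f=8, (6,5) g=1 f=10]
step 3: expand (4,3) (f=8, h=5) → closed; open now [(3,3) g=4 f=8, (4,2) g=4 f=8, (4,5) g=3 f=10, (5,3) g=2 f=8, (5,5) g=2 f=10, (6,3) g=1 f=8, (6,5) g=1 f=10]
step 4: expand (3,3) (f=8, h=4) → closed; open now [(2,3) g=5 f=8, (4,2) g=4 f=8, (4,5) g=3 f=10, (5,3) g=2 f=8, (5,5) g=2 f=10, (6,3) g=1 f=8, (6,5) g=1 f=10]

order=[(5,4) → (4,4) → (4,3) → (3,3)]; open=[(2,3) g=5 f=8, (4,2) g=4 f=8, (4,5) g=3 f=10, (5,3) g=2 f=8, (5,5) g=2 f=10, (6,3) g=1 f=8, (6,5) g=1 f=10]; closed=[(3,3), (4,3), (4,4), (5,4), (6,4)]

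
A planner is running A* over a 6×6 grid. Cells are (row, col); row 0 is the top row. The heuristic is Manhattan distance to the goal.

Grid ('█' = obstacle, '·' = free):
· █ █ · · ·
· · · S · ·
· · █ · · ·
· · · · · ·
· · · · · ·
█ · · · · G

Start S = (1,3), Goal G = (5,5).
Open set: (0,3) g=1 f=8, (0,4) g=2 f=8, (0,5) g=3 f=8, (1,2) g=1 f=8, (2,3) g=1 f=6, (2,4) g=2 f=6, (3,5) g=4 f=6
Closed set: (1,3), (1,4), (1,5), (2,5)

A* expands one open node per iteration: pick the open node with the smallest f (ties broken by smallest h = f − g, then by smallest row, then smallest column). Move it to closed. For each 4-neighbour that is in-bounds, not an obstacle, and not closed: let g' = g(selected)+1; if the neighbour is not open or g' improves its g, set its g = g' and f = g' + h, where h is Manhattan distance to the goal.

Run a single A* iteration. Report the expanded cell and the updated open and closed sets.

expanded=(3,5); open=[(0,3) g=1 f=8, (0,4) g=2 f=8, (0,5) g=3 f=8, (1,2) g=1 f=8, (2,3) g=1 f=6, (2,4) g=2 f=6, (3,4) g=5 f=8, (4,5) g=5 f=6]; closed=[(1,3), (1,4), (1,5), (2,5), (3,5)]

step 1: expand (3,5) (f=6, h=2) → closed; open now [(0,3) g=1 f=8, (0,4) g=2 f=8, (0,5) g=3 f=8, (1,2) g=1 f=8, (2,3) g=1 f=6, (2,4) g=2 f=6, (3,4) g=5 f=8, (4,5) g=5 f=6]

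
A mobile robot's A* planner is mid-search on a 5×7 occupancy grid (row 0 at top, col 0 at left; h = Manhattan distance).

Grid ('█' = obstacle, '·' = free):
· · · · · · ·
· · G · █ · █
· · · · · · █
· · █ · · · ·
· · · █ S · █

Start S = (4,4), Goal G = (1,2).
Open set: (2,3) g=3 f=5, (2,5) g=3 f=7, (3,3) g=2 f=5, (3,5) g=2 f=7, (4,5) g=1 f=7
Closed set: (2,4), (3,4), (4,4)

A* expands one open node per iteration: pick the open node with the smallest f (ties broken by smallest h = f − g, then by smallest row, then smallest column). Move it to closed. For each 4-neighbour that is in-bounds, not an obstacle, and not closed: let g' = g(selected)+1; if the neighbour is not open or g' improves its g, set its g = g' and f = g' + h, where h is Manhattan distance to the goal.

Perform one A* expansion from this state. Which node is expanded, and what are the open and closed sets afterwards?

step 1: expand (2,3) (f=5, h=2) → closed; open now [(1,3) g=4 f=5, (2,2) g=4 f=5, (2,5) g=3 f=7, (3,3) g=2 f=5, (3,5) g=2 f=7, (4,5) g=1 f=7]

expanded=(2,3); open=[(1,3) g=4 f=5, (2,2) g=4 f=5, (2,5) g=3 f=7, (3,3) g=2 f=5, (3,5) g=2 f=7, (4,5) g=1 f=7]; closed=[(2,3), (2,4), (3,4), (4,4)]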